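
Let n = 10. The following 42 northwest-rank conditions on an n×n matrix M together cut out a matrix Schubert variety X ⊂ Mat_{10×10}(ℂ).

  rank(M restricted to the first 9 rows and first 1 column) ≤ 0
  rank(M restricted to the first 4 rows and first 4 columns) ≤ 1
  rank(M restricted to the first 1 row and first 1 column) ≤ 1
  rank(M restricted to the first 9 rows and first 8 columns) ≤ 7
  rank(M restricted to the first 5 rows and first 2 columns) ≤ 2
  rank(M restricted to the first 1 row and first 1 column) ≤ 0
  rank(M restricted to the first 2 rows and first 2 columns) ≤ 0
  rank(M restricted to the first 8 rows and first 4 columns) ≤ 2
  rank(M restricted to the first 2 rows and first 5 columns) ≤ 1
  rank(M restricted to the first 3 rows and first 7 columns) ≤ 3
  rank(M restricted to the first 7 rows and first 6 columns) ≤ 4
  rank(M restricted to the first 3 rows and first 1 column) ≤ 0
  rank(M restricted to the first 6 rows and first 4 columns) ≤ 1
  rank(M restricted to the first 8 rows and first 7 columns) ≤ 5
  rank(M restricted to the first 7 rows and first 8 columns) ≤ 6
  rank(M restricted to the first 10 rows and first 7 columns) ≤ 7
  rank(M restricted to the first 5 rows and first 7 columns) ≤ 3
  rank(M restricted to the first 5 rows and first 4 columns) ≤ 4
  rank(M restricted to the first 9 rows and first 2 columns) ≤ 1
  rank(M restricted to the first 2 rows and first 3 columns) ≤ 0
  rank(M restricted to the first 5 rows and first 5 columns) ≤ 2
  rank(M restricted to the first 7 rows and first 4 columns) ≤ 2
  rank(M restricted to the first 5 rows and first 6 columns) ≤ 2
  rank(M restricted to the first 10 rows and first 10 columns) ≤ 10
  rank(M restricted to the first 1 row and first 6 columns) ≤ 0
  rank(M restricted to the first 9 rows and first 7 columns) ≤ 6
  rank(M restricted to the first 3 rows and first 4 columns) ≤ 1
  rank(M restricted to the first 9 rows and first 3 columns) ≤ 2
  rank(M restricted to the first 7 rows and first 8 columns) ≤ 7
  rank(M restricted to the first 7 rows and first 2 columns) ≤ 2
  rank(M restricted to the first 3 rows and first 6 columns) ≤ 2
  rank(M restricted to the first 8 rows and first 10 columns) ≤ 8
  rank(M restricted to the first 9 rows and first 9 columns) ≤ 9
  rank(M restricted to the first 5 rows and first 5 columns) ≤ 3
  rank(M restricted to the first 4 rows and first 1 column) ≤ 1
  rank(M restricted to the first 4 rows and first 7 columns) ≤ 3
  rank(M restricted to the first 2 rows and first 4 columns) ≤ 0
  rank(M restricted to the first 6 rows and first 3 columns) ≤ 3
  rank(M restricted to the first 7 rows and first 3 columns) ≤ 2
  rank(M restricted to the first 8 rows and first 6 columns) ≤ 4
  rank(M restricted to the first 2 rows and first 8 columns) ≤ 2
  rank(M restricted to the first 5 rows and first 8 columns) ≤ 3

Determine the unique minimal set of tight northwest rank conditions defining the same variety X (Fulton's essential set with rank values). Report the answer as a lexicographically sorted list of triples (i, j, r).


Reconstructing r_w from the 42 given conditions:

  row 1: 0  0  0  0  0  0  1  1  1  1
  row 2: 0  0  0  0  1  1  2  2  2  2
  row 3: 0  1  1  1  2  2  3  3  3  3
  row 4: 0  1  1  1  2  2  3  3  4  4
  row 5: 0  1  1  1  2  2  3  3  4  5
  row 6: 0  1  1  1  2  3  4  4  5  6
  row 7: 0  1  2  2  3  4  5  5  6  7
  row 8: 0  1  2  2  3  4  5  6  7  8
  row 9: 0  1  2  3  4  5  6  7  8  9
  row 10: 1  2  3  4  5  6  7  8  9  10

giving w = (7, 5, 2, 9, 10, 6, 3, 8, 4, 1) via Δ²R.

Rothe diagram D(w) (28 cells), 7 SE-corners (essential conditions):

[(1, 6, 0), (2, 4, 0), (5, 6, 2), (5, 8, 3), (6, 4, 1), (8, 4, 2), (9, 1, 0)]


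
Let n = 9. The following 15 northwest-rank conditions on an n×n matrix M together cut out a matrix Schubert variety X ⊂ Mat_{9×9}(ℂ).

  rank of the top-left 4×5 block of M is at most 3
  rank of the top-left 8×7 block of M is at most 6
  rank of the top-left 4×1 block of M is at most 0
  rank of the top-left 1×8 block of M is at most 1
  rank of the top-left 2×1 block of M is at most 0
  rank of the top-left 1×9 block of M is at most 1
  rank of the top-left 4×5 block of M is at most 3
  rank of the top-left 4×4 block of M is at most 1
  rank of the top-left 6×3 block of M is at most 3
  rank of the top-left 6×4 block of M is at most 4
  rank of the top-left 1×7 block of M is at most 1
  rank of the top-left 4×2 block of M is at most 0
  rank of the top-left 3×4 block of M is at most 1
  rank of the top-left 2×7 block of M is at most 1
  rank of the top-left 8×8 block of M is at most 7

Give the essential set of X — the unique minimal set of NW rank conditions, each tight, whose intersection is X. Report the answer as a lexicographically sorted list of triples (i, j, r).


Reconstructing r_w from the 15 given conditions:

  row 1: 0, 0, 1, 1, 1, 1, 1, 1, 1
  row 2: 0, 0, 1, 1, 1, 1, 1, 2, 2
  row 3: 0, 0, 1, 1, 2, 2, 2, 3, 3
  row 4: 0, 0, 1, 1, 2, 3, 3, 4, 4
  row 5: 1, 1, 2, 2, 3, 4, 4, 5, 5
  row 6: 1, 2, 3, 3, 4, 5, 5, 6, 6
  row 7: 1, 2, 3, 4, 5, 6, 6, 7, 7
  row 8: 1, 2, 3, 4, 5, 6, 6, 7, 8
  row 9: 1, 2, 3, 4, 5, 6, 7, 8, 9

reading off 1-entries of Δ²R: w = (3, 8, 5, 6, 1, 2, 4, 9, 7).

Fulton essential set (4 of the 15 Rothe cells):

[(2, 7, 1), (4, 2, 0), (4, 4, 1), (8, 7, 6)]


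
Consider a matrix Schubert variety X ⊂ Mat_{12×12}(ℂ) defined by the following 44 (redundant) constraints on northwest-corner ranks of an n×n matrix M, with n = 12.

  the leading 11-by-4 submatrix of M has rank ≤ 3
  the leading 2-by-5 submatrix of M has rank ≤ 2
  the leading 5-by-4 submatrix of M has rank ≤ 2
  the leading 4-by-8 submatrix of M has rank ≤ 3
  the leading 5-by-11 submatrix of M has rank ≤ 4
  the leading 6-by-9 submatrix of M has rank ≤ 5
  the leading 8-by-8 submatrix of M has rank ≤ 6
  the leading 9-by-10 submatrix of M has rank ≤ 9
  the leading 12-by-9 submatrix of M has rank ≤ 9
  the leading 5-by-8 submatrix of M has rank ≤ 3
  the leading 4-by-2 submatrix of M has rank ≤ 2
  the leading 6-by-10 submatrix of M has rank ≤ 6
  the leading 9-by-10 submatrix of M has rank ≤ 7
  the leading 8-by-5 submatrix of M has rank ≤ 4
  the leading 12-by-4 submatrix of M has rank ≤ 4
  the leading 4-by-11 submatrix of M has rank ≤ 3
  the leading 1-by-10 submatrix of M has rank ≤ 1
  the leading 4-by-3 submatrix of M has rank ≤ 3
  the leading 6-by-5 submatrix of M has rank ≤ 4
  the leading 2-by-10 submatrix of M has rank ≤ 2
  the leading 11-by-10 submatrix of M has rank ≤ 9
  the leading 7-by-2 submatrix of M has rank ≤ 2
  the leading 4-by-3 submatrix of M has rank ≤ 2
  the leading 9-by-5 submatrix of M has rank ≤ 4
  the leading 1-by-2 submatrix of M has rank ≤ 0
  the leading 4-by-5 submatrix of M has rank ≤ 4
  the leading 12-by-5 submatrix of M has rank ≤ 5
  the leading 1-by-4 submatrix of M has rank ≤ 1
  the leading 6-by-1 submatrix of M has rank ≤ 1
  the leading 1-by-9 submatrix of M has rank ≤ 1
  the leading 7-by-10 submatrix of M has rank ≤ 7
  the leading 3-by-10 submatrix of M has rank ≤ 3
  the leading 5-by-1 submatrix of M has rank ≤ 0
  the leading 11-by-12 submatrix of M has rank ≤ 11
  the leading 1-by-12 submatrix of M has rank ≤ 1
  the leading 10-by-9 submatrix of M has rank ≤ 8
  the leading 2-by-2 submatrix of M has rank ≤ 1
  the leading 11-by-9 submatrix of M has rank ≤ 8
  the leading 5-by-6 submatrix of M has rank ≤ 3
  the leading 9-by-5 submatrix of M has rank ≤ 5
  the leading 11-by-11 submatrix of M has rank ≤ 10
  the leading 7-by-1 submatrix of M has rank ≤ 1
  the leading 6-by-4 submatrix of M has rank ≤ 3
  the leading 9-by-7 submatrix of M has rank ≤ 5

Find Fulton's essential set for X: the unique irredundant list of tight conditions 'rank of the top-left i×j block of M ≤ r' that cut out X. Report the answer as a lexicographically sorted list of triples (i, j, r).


Rank table r_w(12×12) implied by the 44 constraints:

  row 1: 0, 0, 1, 1, 1, 1, 1, 1, 1, 1, 1, 1
  row 2: 0, 1, 2, 2, 2, 2, 2, 2, 2, 2, 2, 2
  row 3: 0, 1, 2, 2, 3, 3, 3, 3, 3, 3, 3, 3
  row 4: 0, 1, 2, 2, 3, 3, 3, 3, 3, 3, 3, 4
  row 5: 0, 1, 2, 2, 3, 3, 3, 3, 4, 4, 4, 5
  row 6: 1, 2, 3, 3, 4, 4, 4, 4, 5, 5, 5, 6
  row 7: 1, 2, 3, 3, 4, 5, 5, 5, 6, 6, 6, 7
  row 8: 1, 2, 3, 3, 4, 5, 5, 6, 7, 7, 7, 8
  row 9: 1, 2, 3, 3, 4, 5, 5, 6, 7, 7, 8, 9
  row 10: 1, 2, 3, 3, 4, 5, 6, 7, 8, 8, 9, 10
  row 11: 1, 2, 3, 3, 4, 5, 6, 7, 8, 9, 10, 11
  row 12: 1, 2, 3, 4, 5, 6, 7, 8, 9, 10, 11, 12

the unique w with this rank table is (3, 2, 5, 12, 9, 1, 6, 8, 11, 7, 10, 4).

|D(w)|=26, |Ess(w)|=8:

[(1, 2, 0), (4, 11, 3), (5, 1, 0), (5, 4, 2), (5, 8, 3), (9, 7, 5), (9, 10, 7), (11, 4, 3)]


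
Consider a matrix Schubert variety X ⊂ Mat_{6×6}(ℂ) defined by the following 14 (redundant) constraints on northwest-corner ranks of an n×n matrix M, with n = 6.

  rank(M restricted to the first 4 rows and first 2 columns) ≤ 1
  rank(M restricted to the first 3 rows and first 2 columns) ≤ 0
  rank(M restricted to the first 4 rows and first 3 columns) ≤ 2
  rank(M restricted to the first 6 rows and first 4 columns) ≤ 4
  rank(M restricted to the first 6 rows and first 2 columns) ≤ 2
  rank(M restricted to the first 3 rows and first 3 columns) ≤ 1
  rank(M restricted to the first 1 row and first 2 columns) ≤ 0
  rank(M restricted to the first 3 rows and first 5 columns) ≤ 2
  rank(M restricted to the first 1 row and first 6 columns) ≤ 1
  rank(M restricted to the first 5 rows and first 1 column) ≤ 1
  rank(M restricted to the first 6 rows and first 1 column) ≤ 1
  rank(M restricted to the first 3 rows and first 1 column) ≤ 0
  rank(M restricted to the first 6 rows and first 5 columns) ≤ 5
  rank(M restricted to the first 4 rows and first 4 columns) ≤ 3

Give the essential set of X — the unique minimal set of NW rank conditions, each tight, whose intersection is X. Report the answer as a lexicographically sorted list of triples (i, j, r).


Reconstructing r_w from the 14 given conditions:

  row 1: 0 0 1 1 1 1
  row 2: 0 0 1 2 2 2
  row 3: 0 0 1 2 2 3
  row 4: 1 1 2 3 3 4
  row 5: 1 2 3 4 4 5
  row 6: 1 2 3 4 5 6

hence w(1..6) = (3, 4, 6, 1, 2, 5).

2 SE-corners of the 7-cell Rothe diagram give Ess(w):

[(3, 2, 0), (3, 5, 2)]


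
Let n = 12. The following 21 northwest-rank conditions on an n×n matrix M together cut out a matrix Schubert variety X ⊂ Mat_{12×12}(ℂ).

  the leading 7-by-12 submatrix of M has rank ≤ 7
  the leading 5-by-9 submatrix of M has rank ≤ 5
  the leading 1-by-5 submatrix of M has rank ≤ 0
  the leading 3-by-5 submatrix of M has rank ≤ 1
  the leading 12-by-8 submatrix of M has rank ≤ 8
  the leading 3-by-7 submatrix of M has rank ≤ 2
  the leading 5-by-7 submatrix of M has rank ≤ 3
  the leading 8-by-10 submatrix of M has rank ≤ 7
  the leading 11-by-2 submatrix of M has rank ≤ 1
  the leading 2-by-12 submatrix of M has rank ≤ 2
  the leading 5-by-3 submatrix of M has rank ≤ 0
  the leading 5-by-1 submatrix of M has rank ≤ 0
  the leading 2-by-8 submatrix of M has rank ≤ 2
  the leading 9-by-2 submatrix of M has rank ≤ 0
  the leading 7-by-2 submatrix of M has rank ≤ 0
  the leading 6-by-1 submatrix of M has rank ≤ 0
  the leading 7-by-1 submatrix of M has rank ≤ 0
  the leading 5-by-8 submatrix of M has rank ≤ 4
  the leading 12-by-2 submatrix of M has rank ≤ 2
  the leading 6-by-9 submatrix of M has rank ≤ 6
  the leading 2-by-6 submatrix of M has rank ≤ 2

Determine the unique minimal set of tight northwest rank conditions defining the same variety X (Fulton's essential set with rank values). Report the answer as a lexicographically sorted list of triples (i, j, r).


Recovering R(i,j) via the rank-extension bound from the 21 conditions:

  R[1]: 0  0  0  0  0  1  1  1  1  1  1  1
  R[2]: 0  0  0  1  1  2  2  2  2  2  2  2
  R[3]: 0  0  0  1  1  2  2  3  3  3  3  3
  R[4]: 0  0  0  1  2  3  3  4  4  4  4  4
  R[5]: 0  0  0  1  2  3  3  4  5  5  5  5
  R[6]: 0  0  1  2  3  4  4  5  6  6  6  6
  R[7]: 0  0  1  2  3  4  5  6  7  7  7  7
  R[8]: 0  0  1  2  3  4  5  6  7  7  8  8
  R[9]: 0  0  1  2  3  4  5  6  7  8  9  9
  R[10]: 1  1  2  3  4  5  6  7  8  9  10  10
  R[11]: 1  1  2  3  4  5  6  7  8  9  10  11
  R[12]: 1  2  3  4  5  6  7  8  9  10  11  12

hence w(1..12) = (6, 4, 8, 5, 9, 3, 7, 11, 10, 1, 12, 2).

Rothe diagram D(w) (30 cells), 8 SE-corners (essential conditions):

[(1, 5, 0), (3, 5, 1), (3, 7, 2), (5, 3, 0), (5, 7, 3), (8, 10, 7), (9, 2, 0), (11, 2, 1)]


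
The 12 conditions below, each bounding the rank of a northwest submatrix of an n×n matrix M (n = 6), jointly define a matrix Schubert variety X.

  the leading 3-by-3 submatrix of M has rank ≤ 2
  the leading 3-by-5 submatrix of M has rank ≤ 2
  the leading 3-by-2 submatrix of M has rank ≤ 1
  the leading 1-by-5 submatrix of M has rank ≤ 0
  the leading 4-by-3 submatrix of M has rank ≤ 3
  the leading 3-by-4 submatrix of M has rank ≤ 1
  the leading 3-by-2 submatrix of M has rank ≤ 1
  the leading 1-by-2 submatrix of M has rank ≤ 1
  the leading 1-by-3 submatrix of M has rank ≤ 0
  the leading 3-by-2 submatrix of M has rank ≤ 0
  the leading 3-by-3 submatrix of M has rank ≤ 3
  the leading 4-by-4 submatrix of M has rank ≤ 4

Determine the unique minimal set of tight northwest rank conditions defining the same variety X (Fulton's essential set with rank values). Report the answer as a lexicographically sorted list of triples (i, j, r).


Propagating the 12 rank bounds to every northwest block:

  row 1: 0 0 0 0 0 1
  row 2: 0 0 1 1 1 2
  row 3: 0 0 1 1 2 3
  row 4: 1 1 2 2 3 4
  row 5: 1 2 3 3 4 5
  row 6: 1 2 3 4 5 6

reading off 1-entries of Δ²R: w = (6, 3, 5, 1, 2, 4).

ℓ(w)=10; the 3 essential cells (i,j,r):

[(1, 5, 0), (3, 2, 0), (3, 4, 1)]


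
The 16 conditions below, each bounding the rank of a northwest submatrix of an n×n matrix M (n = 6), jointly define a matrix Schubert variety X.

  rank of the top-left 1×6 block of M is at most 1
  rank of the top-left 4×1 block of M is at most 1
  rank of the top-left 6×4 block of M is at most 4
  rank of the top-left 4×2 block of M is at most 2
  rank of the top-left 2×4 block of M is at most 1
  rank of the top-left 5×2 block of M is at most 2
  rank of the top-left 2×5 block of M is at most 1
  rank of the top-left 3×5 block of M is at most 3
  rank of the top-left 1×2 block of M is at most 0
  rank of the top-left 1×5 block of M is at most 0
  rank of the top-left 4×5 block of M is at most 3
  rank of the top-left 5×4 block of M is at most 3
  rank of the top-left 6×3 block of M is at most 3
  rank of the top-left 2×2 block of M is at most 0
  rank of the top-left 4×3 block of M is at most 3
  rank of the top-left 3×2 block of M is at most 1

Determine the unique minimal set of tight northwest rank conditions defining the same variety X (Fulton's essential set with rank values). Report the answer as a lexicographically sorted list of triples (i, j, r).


Reconstructing r_w from the 16 given conditions:

  i=1: 0  0  0  0  0  1
  i=2: 0  0  1  1  1  2
  i=3: 1  1  2  2  2  3
  i=4: 1  2  3  3  3  4
  i=5: 1  2  3  3  4  5
  i=6: 1  2  3  4  5  6

hence w(1..6) = (6, 3, 1, 2, 5, 4).

3 SE-corners of the 8-cell Rothe diagram give Ess(w):

[(1, 5, 0), (2, 2, 0), (5, 4, 3)]


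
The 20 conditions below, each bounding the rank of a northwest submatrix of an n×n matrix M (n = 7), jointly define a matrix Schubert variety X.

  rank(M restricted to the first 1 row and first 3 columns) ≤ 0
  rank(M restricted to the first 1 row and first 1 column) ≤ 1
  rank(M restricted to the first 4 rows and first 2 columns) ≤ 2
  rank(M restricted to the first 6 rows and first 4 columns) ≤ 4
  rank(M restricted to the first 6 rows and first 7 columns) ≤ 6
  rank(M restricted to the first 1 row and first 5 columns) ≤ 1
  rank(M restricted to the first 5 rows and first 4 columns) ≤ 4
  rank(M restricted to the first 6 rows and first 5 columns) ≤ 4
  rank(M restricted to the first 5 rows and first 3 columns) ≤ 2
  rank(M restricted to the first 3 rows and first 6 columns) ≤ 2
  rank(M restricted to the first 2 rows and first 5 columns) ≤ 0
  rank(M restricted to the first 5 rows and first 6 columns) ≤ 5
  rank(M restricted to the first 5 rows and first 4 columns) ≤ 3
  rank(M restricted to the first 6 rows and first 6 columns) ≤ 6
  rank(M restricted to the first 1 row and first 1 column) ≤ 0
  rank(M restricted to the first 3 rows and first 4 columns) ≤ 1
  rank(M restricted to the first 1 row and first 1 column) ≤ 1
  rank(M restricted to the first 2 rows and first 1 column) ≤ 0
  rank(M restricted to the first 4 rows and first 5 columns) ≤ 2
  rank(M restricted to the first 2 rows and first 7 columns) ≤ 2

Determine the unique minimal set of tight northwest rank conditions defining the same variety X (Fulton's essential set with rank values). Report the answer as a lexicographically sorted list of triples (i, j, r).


Rank table r_w(7×7) implied by the 20 constraints:

  R[1]: 0  0  0  0  0  1  1
  R[2]: 0  0  0  0  0  1  2
  R[3]: 1  1  1  1  1  2  3
  R[4]: 1  2  2  2  2  3  4
  R[5]: 1  2  2  3  3  4  5
  R[6]: 1  2  3  4  4  5  6
  R[7]: 1  2  3  4  5  6  7

second differences of R give the permutation w = (6, 7, 1, 2, 4, 3, 5).

Rothe diagram D(w) (11 cells), 2 SE-corners (essential conditions):

[(2, 5, 0), (5, 3, 2)]


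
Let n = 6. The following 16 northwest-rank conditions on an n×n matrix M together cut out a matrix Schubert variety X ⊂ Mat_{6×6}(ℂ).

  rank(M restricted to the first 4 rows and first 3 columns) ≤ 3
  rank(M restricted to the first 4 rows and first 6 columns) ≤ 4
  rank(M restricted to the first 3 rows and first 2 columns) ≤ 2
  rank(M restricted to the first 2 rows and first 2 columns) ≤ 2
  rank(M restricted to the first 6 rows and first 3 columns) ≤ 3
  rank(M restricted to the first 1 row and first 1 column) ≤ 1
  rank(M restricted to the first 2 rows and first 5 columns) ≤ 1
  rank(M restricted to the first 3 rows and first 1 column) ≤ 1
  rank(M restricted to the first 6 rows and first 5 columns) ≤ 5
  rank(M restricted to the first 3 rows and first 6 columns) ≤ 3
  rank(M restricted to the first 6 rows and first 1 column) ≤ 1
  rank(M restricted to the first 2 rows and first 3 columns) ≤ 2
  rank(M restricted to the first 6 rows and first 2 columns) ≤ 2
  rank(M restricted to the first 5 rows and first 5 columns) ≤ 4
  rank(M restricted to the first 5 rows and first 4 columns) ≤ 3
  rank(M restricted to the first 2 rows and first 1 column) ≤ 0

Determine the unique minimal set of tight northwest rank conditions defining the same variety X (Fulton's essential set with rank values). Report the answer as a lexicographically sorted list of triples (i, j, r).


Propagating the 16 rank bounds to every northwest block:

  row 1: 0  1  1  1  1  1
  row 2: 0  1  1  1  1  2
  row 3: 1  2  2  2  2  3
  row 4: 1  2  3  3  3  4
  row 5: 1  2  3  3  4  5
  row 6: 1  2  3  4  5  6

reading off 1-entries of Δ²R: w = (2, 6, 1, 3, 5, 4).

3 SE-corners of the 6-cell Rothe diagram give Ess(w):

[(2, 1, 0), (2, 5, 1), (5, 4, 3)]


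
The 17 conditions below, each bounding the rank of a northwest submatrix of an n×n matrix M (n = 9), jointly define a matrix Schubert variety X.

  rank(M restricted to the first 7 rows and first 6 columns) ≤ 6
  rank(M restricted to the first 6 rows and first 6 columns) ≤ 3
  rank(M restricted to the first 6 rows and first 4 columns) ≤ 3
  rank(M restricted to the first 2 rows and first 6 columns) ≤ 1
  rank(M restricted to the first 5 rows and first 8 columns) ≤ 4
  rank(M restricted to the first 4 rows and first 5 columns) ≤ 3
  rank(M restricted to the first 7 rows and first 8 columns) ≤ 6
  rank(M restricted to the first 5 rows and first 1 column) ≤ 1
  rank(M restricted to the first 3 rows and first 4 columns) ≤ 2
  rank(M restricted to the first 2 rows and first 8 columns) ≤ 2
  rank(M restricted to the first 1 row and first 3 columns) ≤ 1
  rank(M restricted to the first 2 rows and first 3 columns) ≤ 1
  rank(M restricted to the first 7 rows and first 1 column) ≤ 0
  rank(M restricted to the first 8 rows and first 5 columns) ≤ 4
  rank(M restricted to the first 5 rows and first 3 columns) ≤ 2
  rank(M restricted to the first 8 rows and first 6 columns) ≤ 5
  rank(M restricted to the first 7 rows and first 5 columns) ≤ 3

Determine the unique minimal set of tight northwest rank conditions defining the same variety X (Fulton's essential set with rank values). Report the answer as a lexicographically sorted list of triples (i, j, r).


Computing R[i][j] = min implied NW-rank bound (n=9, 17 conditions):

  0 1 1 1 1 1 1 1 1
  0 1 1 1 1 1 2 2 2
  0 1 2 2 2 2 3 3 3
  0 1 2 3 3 3 4 4 4
  0 1 2 3 3 3 4 4 5
  0 1 2 3 3 3 4 5 6
  0 1 2 3 3 4 5 6 7
  1 2 3 4 4 5 6 7 8
  1 2 3 4 5 6 7 8 9

the unique w with this rank table is (2, 7, 3, 4, 9, 8, 6, 1, 5).

ℓ(w)=17; the 5 essential cells (i,j,r):

[(2, 6, 1), (5, 8, 4), (6, 6, 3), (7, 1, 0), (7, 5, 3)]


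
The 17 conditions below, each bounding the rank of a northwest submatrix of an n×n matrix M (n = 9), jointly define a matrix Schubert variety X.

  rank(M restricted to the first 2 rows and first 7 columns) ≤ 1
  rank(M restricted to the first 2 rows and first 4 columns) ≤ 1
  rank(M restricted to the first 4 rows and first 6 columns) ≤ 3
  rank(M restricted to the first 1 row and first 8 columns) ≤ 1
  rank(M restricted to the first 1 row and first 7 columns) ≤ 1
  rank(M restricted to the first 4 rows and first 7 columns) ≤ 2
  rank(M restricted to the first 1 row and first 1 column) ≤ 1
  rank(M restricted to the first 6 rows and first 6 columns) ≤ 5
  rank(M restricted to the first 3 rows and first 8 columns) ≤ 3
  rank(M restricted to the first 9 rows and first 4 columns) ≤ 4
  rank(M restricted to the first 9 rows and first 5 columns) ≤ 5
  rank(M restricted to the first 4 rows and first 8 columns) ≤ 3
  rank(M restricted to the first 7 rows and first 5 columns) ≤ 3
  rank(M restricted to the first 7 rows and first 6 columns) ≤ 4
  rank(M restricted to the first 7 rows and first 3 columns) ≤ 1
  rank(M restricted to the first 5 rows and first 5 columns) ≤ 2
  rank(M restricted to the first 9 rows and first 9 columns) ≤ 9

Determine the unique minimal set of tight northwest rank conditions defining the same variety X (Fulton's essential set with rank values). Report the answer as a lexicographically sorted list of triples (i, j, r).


Propagating the 17 rank bounds to every northwest block:

  row 1: 1, 1, 1, 1, 1, 1, 1, 1, 1
  row 2: 1, 1, 1, 1, 1, 1, 1, 2, 2
  row 3: 1, 1, 1, 2, 2, 2, 2, 3, 3
  row 4: 1, 1, 1, 2, 2, 2, 2, 3, 4
  row 5: 1, 1, 1, 2, 2, 3, 3, 4, 5
  row 6: 1, 1, 1, 2, 3, 4, 4, 5, 6
  row 7: 1, 1, 1, 2, 3, 4, 5, 6, 7
  row 8: 1, 2, 2, 3, 4, 5, 6, 7, 8
  row 9: 1, 2, 3, 4, 5, 6, 7, 8, 9

giving w = (1, 8, 4, 9, 6, 5, 7, 2, 3) via Δ²R.

Fulton essential set (4 of the 20 Rothe cells):

[(2, 7, 1), (4, 7, 2), (5, 5, 2), (7, 3, 1)]


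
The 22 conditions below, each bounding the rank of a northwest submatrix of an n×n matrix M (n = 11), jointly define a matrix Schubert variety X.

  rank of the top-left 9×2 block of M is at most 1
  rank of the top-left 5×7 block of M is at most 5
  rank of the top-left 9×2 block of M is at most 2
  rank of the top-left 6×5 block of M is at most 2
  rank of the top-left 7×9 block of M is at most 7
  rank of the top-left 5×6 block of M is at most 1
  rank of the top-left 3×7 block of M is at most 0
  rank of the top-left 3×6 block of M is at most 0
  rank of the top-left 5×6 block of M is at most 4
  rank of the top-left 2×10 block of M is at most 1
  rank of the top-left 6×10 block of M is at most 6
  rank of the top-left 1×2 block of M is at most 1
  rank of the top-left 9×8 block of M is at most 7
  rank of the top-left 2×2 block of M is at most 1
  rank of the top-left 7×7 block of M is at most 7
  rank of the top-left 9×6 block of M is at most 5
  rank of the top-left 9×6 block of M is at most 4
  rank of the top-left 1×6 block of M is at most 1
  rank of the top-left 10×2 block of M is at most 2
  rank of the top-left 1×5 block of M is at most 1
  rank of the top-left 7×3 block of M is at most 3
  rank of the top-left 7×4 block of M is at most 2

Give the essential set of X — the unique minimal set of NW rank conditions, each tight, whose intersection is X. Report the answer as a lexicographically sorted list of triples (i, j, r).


The tightest implied rank at each (i,j), from the 22 conditions:

  row 1: 0 0 0 0 0 0 0 1 1 1 1
  row 2: 0 0 0 0 0 0 0 1 1 1 2
  row 3: 0 0 0 0 0 0 0 1 2 2 3
  row 4: 1 1 1 1 1 1 1 2 3 3 4
  row 5: 1 1 1 1 1 1 2 3 4 4 5
  row 6: 1 1 2 2 2 2 3 4 5 5 6
  row 7: 1 1 2 2 3 3 4 5 6 6 7
  row 8: 1 1 2 3 4 4 5 6 7 7 8
  row 9: 1 1 2 3 4 4 5 6 7 8 9
  row 10: 1 2 3 4 5 5 6 7 8 9 10
  row 11: 1 2 3 4 5 6 7 8 9 10 11

hence w(1..11) = (8, 11, 9, 1, 7, 3, 5, 4, 10, 2, 6).

6 SE-corners of the 34-cell Rothe diagram give Ess(w):

[(2, 10, 1), (3, 7, 0), (5, 6, 1), (7, 4, 2), (9, 2, 1), (9, 6, 4)]


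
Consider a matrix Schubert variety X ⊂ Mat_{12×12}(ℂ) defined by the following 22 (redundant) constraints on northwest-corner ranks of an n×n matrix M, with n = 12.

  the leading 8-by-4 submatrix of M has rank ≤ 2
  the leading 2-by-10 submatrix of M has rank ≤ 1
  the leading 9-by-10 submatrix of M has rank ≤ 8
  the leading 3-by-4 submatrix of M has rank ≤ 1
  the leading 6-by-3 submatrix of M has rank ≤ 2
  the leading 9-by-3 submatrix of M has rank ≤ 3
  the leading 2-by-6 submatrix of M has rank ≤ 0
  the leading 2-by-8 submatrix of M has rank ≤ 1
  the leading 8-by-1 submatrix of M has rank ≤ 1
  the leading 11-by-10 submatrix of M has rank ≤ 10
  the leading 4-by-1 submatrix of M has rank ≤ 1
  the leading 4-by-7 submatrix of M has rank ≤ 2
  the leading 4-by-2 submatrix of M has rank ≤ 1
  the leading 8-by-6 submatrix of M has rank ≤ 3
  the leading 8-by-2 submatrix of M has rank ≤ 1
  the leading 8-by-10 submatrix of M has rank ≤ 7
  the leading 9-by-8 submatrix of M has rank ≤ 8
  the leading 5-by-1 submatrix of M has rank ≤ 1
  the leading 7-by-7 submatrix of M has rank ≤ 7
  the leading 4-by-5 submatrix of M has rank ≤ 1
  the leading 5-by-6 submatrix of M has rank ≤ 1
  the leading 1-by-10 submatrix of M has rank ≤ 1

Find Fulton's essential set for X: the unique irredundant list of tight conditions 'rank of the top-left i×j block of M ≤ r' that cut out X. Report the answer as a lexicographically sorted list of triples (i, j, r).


Reconstructing r_w from the 22 given conditions:

  i=1: 0, 0, 0, 0, 0, 0, 1, 1, 1, 1, 1, 1
  i=2: 0, 0, 0, 0, 0, 0, 1, 1, 1, 1, 2, 2
  i=3: 1, 1, 1, 1, 1, 1, 2, 2, 2, 2, 3, 3
  i=4: 1, 1, 1, 1, 1, 1, 2, 3, 3, 3, 4, 4
  i=5: 1, 1, 1, 1, 1, 1, 2, 3, 4, 4, 5, 5
  i=6: 1, 1, 2, 2, 2, 2, 3, 4, 5, 5, 6, 6
  i=7: 1, 1, 2, 2, 3, 3, 4, 5, 6, 6, 7, 7
  i=8: 1, 1, 2, 2, 3, 3, 4, 5, 6, 7, 8, 8
  i=9: 1, 2, 3, 3, 4, 4, 5, 6, 7, 8, 9, 9
  i=10: 1, 2, 3, 4, 5, 5, 6, 7, 8, 9, 10, 10
  i=11: 1, 2, 3, 4, 5, 6, 7, 8, 9, 10, 11, 11
  i=12: 1, 2, 3, 4, 5, 6, 7, 8, 9, 10, 11, 12

giving w = (7, 11, 1, 8, 9, 3, 5, 10, 2, 4, 6, 12) via Δ²R.

|D(w)|=31, |Ess(w)|=6:

[(2, 6, 0), (2, 10, 1), (5, 6, 1), (8, 2, 1), (8, 4, 2), (8, 6, 3)]


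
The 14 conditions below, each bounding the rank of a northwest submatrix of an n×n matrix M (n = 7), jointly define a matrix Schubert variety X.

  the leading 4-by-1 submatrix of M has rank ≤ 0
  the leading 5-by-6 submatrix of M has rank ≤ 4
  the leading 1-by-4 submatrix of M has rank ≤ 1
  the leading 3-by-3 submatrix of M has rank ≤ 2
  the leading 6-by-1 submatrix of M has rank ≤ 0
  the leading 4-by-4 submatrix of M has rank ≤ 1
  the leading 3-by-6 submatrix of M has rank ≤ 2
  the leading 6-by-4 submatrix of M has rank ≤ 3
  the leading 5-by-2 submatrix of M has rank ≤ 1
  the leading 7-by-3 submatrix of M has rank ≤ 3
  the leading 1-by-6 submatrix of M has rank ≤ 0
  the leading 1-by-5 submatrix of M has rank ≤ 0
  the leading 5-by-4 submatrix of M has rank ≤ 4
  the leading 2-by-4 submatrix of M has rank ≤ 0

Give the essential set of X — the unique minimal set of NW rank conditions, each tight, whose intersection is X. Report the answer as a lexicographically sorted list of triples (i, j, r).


Propagating the 14 rank bounds to every northwest block:

  0 | 0 | 0 | 0 | 0 | 0 | 1
  0 | 0 | 0 | 0 | 1 | 1 | 2
  0 | 1 | 1 | 1 | 2 | 2 | 3
  0 | 1 | 1 | 1 | 2 | 3 | 4
  0 | 1 | 2 | 2 | 3 | 4 | 5
  0 | 1 | 2 | 3 | 4 | 5 | 6
  1 | 2 | 3 | 4 | 5 | 6 | 7

giving w = (7, 5, 2, 6, 3, 4, 1) via Δ²R.

ℓ(w)=16; the 4 essential cells (i,j,r):

[(1, 6, 0), (2, 4, 0), (4, 4, 1), (6, 1, 0)]


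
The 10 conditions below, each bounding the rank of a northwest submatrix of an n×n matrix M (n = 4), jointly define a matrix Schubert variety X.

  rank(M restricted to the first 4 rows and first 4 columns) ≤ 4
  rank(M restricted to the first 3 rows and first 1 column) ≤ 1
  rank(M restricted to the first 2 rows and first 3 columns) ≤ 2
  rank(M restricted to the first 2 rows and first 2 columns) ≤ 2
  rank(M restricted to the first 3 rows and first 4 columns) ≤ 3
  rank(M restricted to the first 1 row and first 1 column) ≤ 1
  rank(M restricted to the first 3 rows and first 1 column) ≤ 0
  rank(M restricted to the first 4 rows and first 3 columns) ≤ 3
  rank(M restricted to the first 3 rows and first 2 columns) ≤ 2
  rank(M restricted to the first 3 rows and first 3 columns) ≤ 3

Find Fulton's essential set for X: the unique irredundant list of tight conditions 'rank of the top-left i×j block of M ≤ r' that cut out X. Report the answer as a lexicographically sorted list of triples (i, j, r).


Computing R[i][j] = min implied NW-rank bound (n=4, 10 conditions):

  0, 1, 1, 1
  0, 1, 2, 2
  0, 1, 2, 3
  1, 2, 3, 4

second differences of R give the permutation w = (2, 3, 4, 1).

D(w) has 3 cells with 1 SE-corner; essential set:

[(3, 1, 0)]


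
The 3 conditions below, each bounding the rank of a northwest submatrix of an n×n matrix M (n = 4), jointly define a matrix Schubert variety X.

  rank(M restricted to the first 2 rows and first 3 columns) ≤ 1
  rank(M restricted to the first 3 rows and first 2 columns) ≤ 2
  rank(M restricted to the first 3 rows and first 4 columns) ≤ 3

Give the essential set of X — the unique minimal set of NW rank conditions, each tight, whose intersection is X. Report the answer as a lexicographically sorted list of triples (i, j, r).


Propagating the 3 rank bounds to every northwest block:

  1 1 1 1
  1 1 1 2
  1 2 2 3
  1 2 3 4

giving w = (1, 4, 2, 3) via Δ²R.

Fulton essential set (1 of the 2 Rothe cells):

[(2, 3, 1)]


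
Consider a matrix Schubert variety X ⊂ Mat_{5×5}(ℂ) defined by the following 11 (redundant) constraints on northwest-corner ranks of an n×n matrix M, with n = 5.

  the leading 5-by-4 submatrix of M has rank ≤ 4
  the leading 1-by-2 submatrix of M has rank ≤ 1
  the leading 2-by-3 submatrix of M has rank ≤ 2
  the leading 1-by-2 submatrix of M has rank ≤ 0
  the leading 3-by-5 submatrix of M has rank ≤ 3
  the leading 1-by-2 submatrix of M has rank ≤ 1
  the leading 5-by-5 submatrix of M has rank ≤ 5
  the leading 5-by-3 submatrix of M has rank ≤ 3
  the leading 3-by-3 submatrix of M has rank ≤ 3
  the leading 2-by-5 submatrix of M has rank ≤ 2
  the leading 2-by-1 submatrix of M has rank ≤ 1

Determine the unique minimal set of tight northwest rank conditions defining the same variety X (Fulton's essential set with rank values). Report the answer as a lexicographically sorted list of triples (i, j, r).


The tightest implied rank at each (i,j), from the 11 conditions:

  0  0  1  1  1
  1  1  2  2  2
  1  2  3  3  3
  1  2  3  4  4
  1  2  3  4  5

hence w(1..5) = (3, 1, 2, 4, 5).

ℓ(w)=2; the 1 essential cell (i,j,r):

[(1, 2, 0)]


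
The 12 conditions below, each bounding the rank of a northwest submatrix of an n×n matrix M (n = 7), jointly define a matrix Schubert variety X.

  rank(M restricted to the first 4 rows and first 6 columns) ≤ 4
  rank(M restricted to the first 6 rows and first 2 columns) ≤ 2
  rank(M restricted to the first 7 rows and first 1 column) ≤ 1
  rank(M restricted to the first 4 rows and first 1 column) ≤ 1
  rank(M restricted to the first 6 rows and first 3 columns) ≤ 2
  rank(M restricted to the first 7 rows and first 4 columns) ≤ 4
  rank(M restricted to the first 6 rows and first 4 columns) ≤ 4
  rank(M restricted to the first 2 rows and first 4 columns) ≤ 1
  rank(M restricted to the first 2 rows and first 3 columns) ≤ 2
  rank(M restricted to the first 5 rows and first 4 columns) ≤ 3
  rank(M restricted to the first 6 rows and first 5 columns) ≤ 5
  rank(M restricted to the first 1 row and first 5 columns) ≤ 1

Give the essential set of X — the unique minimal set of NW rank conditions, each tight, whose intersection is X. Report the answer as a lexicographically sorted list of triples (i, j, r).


Propagating the 12 rank bounds to every northwest block:

  i=1: 1 | 1 | 1 | 1 | 1 | 1 | 1
  i=2: 1 | 1 | 1 | 1 | 2 | 2 | 2
  i=3: 1 | 2 | 2 | 2 | 3 | 3 | 3
  i=4: 1 | 2 | 2 | 3 | 4 | 4 | 4
  i=5: 1 | 2 | 2 | 3 | 4 | 5 | 5
  i=6: 1 | 2 | 2 | 3 | 4 | 5 | 6
  i=7: 1 | 2 | 3 | 4 | 5 | 6 | 7

second differences of R give the permutation w = (1, 5, 2, 4, 6, 7, 3).

D(w) has 6 cells with 2 SE-corners; essential set:

[(2, 4, 1), (6, 3, 2)]


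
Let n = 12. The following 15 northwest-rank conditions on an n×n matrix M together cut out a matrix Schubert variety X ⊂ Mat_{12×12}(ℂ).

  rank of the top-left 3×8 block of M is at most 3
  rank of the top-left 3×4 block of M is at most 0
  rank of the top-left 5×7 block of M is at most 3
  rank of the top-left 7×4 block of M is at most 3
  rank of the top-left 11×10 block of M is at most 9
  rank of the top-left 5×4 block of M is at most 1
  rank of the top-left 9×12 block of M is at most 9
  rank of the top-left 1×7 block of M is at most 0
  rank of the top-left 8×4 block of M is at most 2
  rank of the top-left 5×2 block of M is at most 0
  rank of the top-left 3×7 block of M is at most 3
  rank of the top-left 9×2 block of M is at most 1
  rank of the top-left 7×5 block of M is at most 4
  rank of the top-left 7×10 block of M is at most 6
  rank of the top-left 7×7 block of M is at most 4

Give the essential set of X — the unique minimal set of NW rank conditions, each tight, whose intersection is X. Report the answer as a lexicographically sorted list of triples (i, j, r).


Propagating the 15 rank bounds to every northwest block:

  R[1]: 0 0 0 0 0 0 0 1 1 1 1 1
  R[2]: 0 0 0 0 1 1 1 2 2 2 2 2
  R[3]: 0 0 0 0 1 2 2 3 3 3 3 3
  R[4]: 0 0 1 1 2 3 3 4 4 4 4 4
  R[5]: 0 0 1 1 2 3 3 4 5 5 5 5
  R[6]: 1 1 2 2 3 4 4 5 6 6 6 6
  R[7]: 1 1 2 2 3 4 4 5 6 6 7 7
  R[8]: 1 1 2 2 3 4 5 6 7 7 8 8
  R[9]: 1 1 2 3 4 5 6 7 8 8 9 9
  R[10]: 1 2 3 4 5 6 7 8 9 9 10 10
  R[11]: 1 2 3 4 5 6 7 8 9 9 10 11
  R[12]: 1 2 3 4 5 6 7 8 9 10 11 12

second differences of R give the permutation w = (8, 5, 6, 3, 9, 1, 11, 7, 4, 2, 12, 10).

|D(w)|=29, |Ess(w)|=10:

[(1, 7, 0), (3, 4, 0), (5, 2, 0), (5, 4, 1), (5, 7, 3), (7, 7, 4), (7, 10, 6), (8, 4, 2), (9, 2, 1), (11, 10, 9)]


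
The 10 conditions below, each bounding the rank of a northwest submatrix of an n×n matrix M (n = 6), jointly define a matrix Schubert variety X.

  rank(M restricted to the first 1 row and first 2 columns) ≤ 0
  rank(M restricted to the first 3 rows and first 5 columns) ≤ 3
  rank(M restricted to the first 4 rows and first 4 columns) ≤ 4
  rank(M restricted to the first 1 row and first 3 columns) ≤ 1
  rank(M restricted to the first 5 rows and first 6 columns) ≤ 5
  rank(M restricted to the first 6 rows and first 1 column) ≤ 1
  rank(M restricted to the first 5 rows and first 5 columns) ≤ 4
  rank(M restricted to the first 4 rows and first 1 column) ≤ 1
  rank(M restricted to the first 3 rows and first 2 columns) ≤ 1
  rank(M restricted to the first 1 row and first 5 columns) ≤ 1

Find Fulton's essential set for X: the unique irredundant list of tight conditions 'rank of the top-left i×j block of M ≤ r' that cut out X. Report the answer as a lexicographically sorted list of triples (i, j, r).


Reconstructing r_w from the 10 given conditions:

  R[1]: 0  0  1  1  1  1
  R[2]: 1  1  2  2  2  2
  R[3]: 1  1  2  3  3  3
  R[4]: 1  2  3  4  4  4
  R[5]: 1  2  3  4  4  5
  R[6]: 1  2  3  4  5  6

hence w(1..6) = (3, 1, 4, 2, 6, 5).

D(w) has 4 cells with 3 SE-corners; essential set:

[(1, 2, 0), (3, 2, 1), (5, 5, 4)]


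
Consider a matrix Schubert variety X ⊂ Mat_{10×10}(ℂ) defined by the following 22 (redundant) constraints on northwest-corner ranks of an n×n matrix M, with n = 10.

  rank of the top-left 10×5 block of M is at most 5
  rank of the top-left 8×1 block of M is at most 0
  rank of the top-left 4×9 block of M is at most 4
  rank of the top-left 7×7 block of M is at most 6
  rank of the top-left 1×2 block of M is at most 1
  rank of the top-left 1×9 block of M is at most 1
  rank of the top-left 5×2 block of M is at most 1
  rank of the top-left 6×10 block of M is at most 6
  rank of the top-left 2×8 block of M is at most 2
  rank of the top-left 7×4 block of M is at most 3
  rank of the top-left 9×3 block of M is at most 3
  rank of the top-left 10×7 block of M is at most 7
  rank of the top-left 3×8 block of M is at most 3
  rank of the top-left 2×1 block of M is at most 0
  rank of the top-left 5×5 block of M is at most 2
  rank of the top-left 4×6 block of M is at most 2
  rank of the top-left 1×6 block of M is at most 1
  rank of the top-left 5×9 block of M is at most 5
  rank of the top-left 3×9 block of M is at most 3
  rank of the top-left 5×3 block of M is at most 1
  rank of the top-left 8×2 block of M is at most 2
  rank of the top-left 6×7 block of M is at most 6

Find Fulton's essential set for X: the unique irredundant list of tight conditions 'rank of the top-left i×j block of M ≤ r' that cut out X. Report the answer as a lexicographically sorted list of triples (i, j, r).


Propagating the 22 rank bounds to every northwest block:

  0, 1, 1, 1, 1, 1, 1, 1, 1, 1
  0, 1, 1, 2, 2, 2, 2, 2, 2, 2
  0, 1, 1, 2, 2, 2, 3, 3, 3, 3
  0, 1, 1, 2, 2, 2, 3, 4, 4, 4
  0, 1, 1, 2, 2, 3, 4, 5, 5, 5
  0, 1, 2, 3, 3, 4, 5, 6, 6, 6
  0, 1, 2, 3, 4, 5, 6, 7, 7, 7
  0, 1, 2, 3, 4, 5, 6, 7, 8, 8
  1, 2, 3, 4, 5, 6, 7, 8, 9, 9
  1, 2, 3, 4, 5, 6, 7, 8, 9, 10

reading off 1-entries of Δ²R: w = (2, 4, 7, 8, 6, 3, 5, 9, 1, 10).

|D(w)|=17, |Ess(w)|=4:

[(4, 6, 2), (5, 3, 1), (5, 5, 2), (8, 1, 0)]


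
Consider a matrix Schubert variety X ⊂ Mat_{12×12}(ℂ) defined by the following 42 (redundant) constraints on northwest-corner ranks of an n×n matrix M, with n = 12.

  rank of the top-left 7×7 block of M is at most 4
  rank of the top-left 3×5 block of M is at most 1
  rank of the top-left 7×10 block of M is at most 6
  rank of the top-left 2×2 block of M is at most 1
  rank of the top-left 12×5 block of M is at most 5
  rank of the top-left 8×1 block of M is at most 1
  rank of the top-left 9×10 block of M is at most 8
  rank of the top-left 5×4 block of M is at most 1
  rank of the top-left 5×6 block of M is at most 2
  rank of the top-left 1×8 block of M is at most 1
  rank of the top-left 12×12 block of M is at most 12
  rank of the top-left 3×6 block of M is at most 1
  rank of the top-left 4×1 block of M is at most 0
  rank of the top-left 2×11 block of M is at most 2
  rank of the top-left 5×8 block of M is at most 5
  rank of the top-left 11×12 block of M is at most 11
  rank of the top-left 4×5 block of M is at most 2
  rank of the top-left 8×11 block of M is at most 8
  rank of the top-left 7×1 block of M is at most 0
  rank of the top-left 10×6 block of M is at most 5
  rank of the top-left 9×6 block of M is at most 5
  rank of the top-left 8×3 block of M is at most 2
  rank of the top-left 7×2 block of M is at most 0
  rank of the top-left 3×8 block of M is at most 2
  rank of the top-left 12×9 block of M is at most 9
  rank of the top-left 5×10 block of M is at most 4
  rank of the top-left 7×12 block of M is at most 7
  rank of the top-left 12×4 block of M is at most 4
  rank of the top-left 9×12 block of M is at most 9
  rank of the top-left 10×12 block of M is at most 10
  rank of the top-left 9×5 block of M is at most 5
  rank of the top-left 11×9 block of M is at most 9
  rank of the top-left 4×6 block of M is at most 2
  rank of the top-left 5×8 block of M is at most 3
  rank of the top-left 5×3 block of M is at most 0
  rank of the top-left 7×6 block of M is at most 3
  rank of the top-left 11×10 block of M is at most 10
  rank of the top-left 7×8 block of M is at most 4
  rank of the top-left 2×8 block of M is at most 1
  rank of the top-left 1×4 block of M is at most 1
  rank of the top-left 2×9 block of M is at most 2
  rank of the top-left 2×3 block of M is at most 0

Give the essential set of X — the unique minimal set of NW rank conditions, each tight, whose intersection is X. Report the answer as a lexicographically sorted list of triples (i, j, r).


Computing R[i][j] = min implied NW-rank bound (n=12, 42 conditions):

  0 | 0 | 0 | 1 | 1 | 1 | 1 | 1 | 1 | 1 | 1 | 1
  0 | 0 | 0 | 1 | 1 | 1 | 1 | 1 | 2 | 2 | 2 | 2
  0 | 0 | 0 | 1 | 1 | 1 | 2 | 2 | 3 | 3 | 3 | 3
  0 | 0 | 0 | 1 | 2 | 2 | 3 | 3 | 4 | 4 | 4 | 4
  0 | 0 | 0 | 1 | 2 | 2 | 3 | 3 | 4 | 4 | 5 | 5
  0 | 0 | 1 | 2 | 3 | 3 | 4 | 4 | 5 | 5 | 6 | 6
  0 | 0 | 1 | 2 | 3 | 3 | 4 | 4 | 5 | 6 | 7 | 7
  1 | 1 | 2 | 3 | 4 | 4 | 5 | 5 | 6 | 7 | 8 | 8
  1 | 2 | 3 | 4 | 5 | 5 | 6 | 6 | 7 | 8 | 9 | 9
  1 | 2 | 3 | 4 | 5 | 5 | 6 | 7 | 8 | 9 | 10 | 10
  1 | 2 | 3 | 4 | 5 | 6 | 7 | 8 | 9 | 10 | 11 | 11
  1 | 2 | 3 | 4 | 5 | 6 | 7 | 8 | 9 | 10 | 11 | 12

reading off 1-entries of Δ²R: w = (4, 9, 7, 5, 11, 3, 10, 1, 2, 8, 6, 12).

Fulton essential set (10 of the 31 Rothe cells):

[(2, 8, 1), (3, 6, 1), (5, 3, 0), (5, 6, 2), (5, 8, 3), (5, 10, 4), (7, 2, 0), (7, 6, 3), (7, 8, 4), (10, 6, 5)]
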